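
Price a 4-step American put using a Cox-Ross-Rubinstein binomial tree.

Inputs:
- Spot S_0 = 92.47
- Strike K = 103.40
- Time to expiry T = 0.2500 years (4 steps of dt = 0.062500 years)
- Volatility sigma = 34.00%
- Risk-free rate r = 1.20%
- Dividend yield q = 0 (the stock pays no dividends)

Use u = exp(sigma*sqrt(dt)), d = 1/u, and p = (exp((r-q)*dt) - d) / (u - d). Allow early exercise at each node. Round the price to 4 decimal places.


dt = T/N = 0.062500
u = exp(sigma*sqrt(dt)) = 1.088717; d = 1/u = 0.918512
p = (exp((r-q)*dt) - d) / (u - d) = 0.483171
Discount per step: exp(-r*dt) = 0.999250
Stock lattice S(k, i) with i counting down-moves:
  k=0: S(0,0) = 92.4700
  k=1: S(1,0) = 100.6737; S(1,1) = 84.9348
  k=2: S(2,0) = 109.6051; S(2,1) = 92.4700; S(2,2) = 78.0137
  k=3: S(3,0) = 119.3290; S(3,1) = 100.6737; S(3,2) = 84.9348; S(3,3) = 71.6565
  k=4: S(4,0) = 129.9155; S(4,1) = 109.6051; S(4,2) = 92.4700; S(4,3) = 78.0137; S(4,4) = 65.8174
Terminal payoffs V(N, i) = max(K - S_T, 0):
  V(4,0) = 0.000000; V(4,1) = 0.000000; V(4,2) = 10.930000; V(4,3) = 25.386314; V(4,4) = 37.582598
Backward induction: V(k, i) = exp(-r*dt) * [p * V(k+1, i) + (1-p) * V(k+1, i+1)]; then take max(V_cont, immediate exercise) for American.
  V(3,0) = exp(-r*dt) * [p*0.000000 + (1-p)*0.000000] = 0.000000; exercise = 0.000000; V(3,0) = max -> 0.000000
  V(3,1) = exp(-r*dt) * [p*0.000000 + (1-p)*10.930000] = 5.644707; exercise = 2.726333; V(3,1) = max -> 5.644707
  V(3,2) = exp(-r*dt) * [p*10.930000 + (1-p)*25.386314] = 18.387648; exercise = 18.465169; V(3,2) = max -> 18.465169
  V(3,3) = exp(-r*dt) * [p*25.386314 + (1-p)*37.582598] = 31.665951; exercise = 31.743471; V(3,3) = max -> 31.743471
  V(2,0) = exp(-r*dt) * [p*0.000000 + (1-p)*5.644707] = 2.915162; exercise = 0.000000; V(2,0) = max -> 2.915162
  V(2,1) = exp(-r*dt) * [p*5.644707 + (1-p)*18.465169] = 12.261495; exercise = 10.930000; V(2,1) = max -> 12.261495
  V(2,2) = exp(-r*dt) * [p*18.465169 + (1-p)*31.743471] = 25.308793; exercise = 25.386314; V(2,2) = max -> 25.386314
  V(1,0) = exp(-r*dt) * [p*2.915162 + (1-p)*12.261495] = 7.739812; exercise = 2.726333; V(1,0) = max -> 7.739812
  V(1,1) = exp(-r*dt) * [p*12.261495 + (1-p)*25.386314] = 19.030506; exercise = 18.465169; V(1,1) = max -> 19.030506
  V(0,0) = exp(-r*dt) * [p*7.739812 + (1-p)*19.030506] = 13.564993; exercise = 10.930000; V(0,0) = max -> 13.564993

Answer: Price = V(0,0) = 13.5650


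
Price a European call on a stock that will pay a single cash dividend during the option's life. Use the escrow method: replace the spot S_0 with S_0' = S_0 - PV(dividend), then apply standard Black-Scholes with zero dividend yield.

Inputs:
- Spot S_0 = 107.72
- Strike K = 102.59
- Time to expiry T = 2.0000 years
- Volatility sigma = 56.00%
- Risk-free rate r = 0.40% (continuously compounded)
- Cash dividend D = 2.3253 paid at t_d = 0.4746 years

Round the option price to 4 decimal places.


Answer: Price = 33.7349

Derivation:
PV(D) = D * exp(-r * t_d) = 2.3253 * 0.99810340 = 2.32088984
S_0' = S_0 - PV(D) = 107.7200 - 2.32088984 = 105.39911016
d1 = (ln(S_0'/K) + (r + sigma^2/2)*T) / (sigma*sqrt(T)) = 0.44019131
d2 = d1 - sigma*sqrt(T) = -0.35176829
exp(-rT) = 0.99203191
N(d1) = 0.67010072; N(d2) = 0.36250602
C = S_0' * N(d1) - K * exp(-rT) * N(d2) = 105.39911016 * 0.67010072 - 102.5900 * 0.99203191 * 0.36250602 = 33.7349


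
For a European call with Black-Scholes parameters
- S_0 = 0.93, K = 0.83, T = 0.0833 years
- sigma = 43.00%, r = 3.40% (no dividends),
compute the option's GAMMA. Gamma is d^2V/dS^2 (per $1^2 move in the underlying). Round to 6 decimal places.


Answer: Gamma = 2.093318

Derivation:
d1 = 1.0015042932; d2 = 0.8773988138
phi(d1) = 0.2416067299; exp(-qT) = 1.0000000000; exp(-rT) = 0.9971718069
Gamma = exp(-qT) * phi(d1) / (S * sigma * sqrt(T)) = 1.0000000000 * 0.2416067299 / (0.9300 * 0.4300 * 0.2886173938) = 2.093318


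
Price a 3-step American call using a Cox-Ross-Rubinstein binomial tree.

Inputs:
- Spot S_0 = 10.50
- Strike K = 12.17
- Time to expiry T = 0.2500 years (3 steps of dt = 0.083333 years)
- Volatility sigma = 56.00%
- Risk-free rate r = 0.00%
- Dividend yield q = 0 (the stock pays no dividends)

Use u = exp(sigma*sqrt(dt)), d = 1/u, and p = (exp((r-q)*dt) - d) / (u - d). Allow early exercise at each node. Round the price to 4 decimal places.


Answer: Price = V(0,0) = 0.5333

Derivation:
dt = T/N = 0.083333
u = exp(sigma*sqrt(dt)) = 1.175458; d = 1/u = 0.850732
p = (exp((r-q)*dt) - d) / (u - d) = 0.459673
Discount per step: exp(-r*dt) = 1.000000
Stock lattice S(k, i) with i counting down-moves:
  k=0: S(0,0) = 10.5000
  k=1: S(1,0) = 12.3423; S(1,1) = 8.9327
  k=2: S(2,0) = 14.5079; S(2,1) = 10.5000; S(2,2) = 7.5993
  k=3: S(3,0) = 17.0534; S(3,1) = 12.3423; S(3,2) = 8.9327; S(3,3) = 6.4650
Terminal payoffs V(N, i) = max(S_T - K, 0):
  V(3,0) = 4.883398; V(3,1) = 0.172312; V(3,2) = 0.000000; V(3,3) = 0.000000
Backward induction: V(k, i) = exp(-r*dt) * [p * V(k+1, i) + (1-p) * V(k+1, i+1)]; then take max(V_cont, immediate exercise) for American.
  V(2,0) = exp(-r*dt) * [p*4.883398 + (1-p)*0.172312] = 2.337872; exercise = 2.337872; V(2,0) = max -> 2.337872
  V(2,1) = exp(-r*dt) * [p*0.172312 + (1-p)*0.000000] = 0.079207; exercise = 0.000000; V(2,1) = max -> 0.079207
  V(2,2) = exp(-r*dt) * [p*0.000000 + (1-p)*0.000000] = 0.000000; exercise = 0.000000; V(2,2) = max -> 0.000000
  V(1,0) = exp(-r*dt) * [p*2.337872 + (1-p)*0.079207] = 1.117455; exercise = 0.172312; V(1,0) = max -> 1.117455
  V(1,1) = exp(-r*dt) * [p*0.079207 + (1-p)*0.000000] = 0.036409; exercise = 0.000000; V(1,1) = max -> 0.036409
  V(0,0) = exp(-r*dt) * [p*1.117455 + (1-p)*0.036409] = 0.533337; exercise = 0.000000; V(0,0) = max -> 0.533337


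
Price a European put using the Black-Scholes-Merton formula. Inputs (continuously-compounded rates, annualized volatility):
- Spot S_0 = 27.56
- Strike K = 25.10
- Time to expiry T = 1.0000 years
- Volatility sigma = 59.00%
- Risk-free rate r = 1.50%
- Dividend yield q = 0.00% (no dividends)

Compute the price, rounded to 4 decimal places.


Answer: Price = 4.7477

Derivation:
d1 = (ln(S/K) + (r - q + 0.5*sigma^2) * T) / (sigma * sqrt(T)) = 0.47889424
d2 = d1 - sigma * sqrt(T) = -0.11110576
exp(-rT) = 0.98511194; exp(-qT) = 1.00000000
P = K * exp(-rT) * N(-d2) - S_0 * exp(-qT) * N(-d1)
N(-d1) = 0.31600694; N(-d2) = 0.54423376
P = 25.1000 * 0.98511194 * 0.54423376 - 27.5600 * 1.00000000 * 0.31600694 = 4.7477


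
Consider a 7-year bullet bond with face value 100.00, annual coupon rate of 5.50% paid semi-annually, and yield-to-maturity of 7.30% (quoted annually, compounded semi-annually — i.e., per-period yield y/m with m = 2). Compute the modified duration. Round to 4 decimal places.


Answer: Modified duration = 5.6286

Derivation:
Coupon per period c = face * coupon_rate / m = 2.750000
Periods per year m = 2; per-period yield y/m = 0.036500
Number of cashflows N = 14
Cashflows (t years, CF_t, discount factor 1/(1+y/m)^(m*t), PV):
  t = 0.5000: CF_t = 2.750000, DF = 0.964785, PV = 2.653160
  t = 1.0000: CF_t = 2.750000, DF = 0.930811, PV = 2.559730
  t = 1.5000: CF_t = 2.750000, DF = 0.898033, PV = 2.469590
  t = 2.0000: CF_t = 2.750000, DF = 0.866409, PV = 2.382624
  t = 2.5000: CF_t = 2.750000, DF = 0.835898, PV = 2.298720
  t = 3.0000: CF_t = 2.750000, DF = 0.806462, PV = 2.217772
  t = 3.5000: CF_t = 2.750000, DF = 0.778063, PV = 2.139674
  t = 4.0000: CF_t = 2.750000, DF = 0.750664, PV = 2.064326
  t = 4.5000: CF_t = 2.750000, DF = 0.724230, PV = 1.991631
  t = 5.0000: CF_t = 2.750000, DF = 0.698726, PV = 1.921497
  t = 5.5000: CF_t = 2.750000, DF = 0.674121, PV = 1.853832
  t = 6.0000: CF_t = 2.750000, DF = 0.650382, PV = 1.788550
  t = 6.5000: CF_t = 2.750000, DF = 0.627479, PV = 1.725567
  t = 7.0000: CF_t = 102.750000, DF = 0.605382, PV = 62.203030
Price P = sum_t PV_t = 90.269700
First compute Macaulay numerator sum_t t * PV_t:
  t * PV_t at t = 0.5000: 1.326580
  t * PV_t at t = 1.0000: 2.559730
  t * PV_t at t = 1.5000: 3.704384
  t * PV_t at t = 2.0000: 4.765248
  t * PV_t at t = 2.5000: 5.746801
  t * PV_t at t = 3.0000: 6.653315
  t * PV_t at t = 3.5000: 7.488858
  t * PV_t at t = 4.0000: 8.257303
  t * PV_t at t = 4.5000: 8.962341
  t * PV_t at t = 5.0000: 9.607483
  t * PV_t at t = 5.5000: 10.196075
  t * PV_t at t = 6.0000: 10.731298
  t * PV_t at t = 6.5000: 11.216182
  t * PV_t at t = 7.0000: 435.421210
Macaulay duration D = 526.636809 / 90.269700 = 5.834037
Modified duration = D / (1 + y/m) = 5.834037 / (1 + 0.036500) = 5.628594


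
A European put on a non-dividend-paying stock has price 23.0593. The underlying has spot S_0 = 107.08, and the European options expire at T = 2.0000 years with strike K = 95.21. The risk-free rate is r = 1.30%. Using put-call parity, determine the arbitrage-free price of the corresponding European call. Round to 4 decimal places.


Put-call parity: C - P = S_0 * exp(-qT) - K * exp(-rT).
S_0 * exp(-qT) = 107.0800 * 1.00000000 = 107.08000000
K * exp(-rT) = 95.2100 * 0.97433509 = 92.76644388
C = P + S*exp(-qT) - K*exp(-rT)
C = 23.0593 + 107.08000000 - 92.76644388 = 37.3729

Answer: Call price = 37.3729


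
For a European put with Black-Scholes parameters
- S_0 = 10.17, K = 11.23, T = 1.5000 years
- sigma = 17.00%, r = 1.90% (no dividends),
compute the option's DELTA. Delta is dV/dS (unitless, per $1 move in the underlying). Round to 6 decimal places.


Answer: Delta = -0.592976

Derivation:
d1 = -0.2352065308; d2 = -0.4434131589
phi(d1) = 0.3880583402; exp(-qT) = 1.0000000000; exp(-rT) = 0.9719022941
N(-d1) = 0.5929757813
Delta = -exp(-qT) * N(-d1) = -1.0000000000 * 0.5929757813 = -0.592976


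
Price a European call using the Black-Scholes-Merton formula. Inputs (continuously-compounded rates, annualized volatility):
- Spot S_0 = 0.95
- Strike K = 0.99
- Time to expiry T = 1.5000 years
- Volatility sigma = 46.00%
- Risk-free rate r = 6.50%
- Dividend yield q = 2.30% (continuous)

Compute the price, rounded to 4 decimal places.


Answer: Price = 0.2114

Derivation:
d1 = (ln(S/K) + (r - q + 0.5*sigma^2) * T) / (sigma * sqrt(T)) = 0.32030991
d2 = d1 - sigma * sqrt(T) = -0.24307273
exp(-rT) = 0.90710234; exp(-qT) = 0.96608834
C = S_0 * exp(-qT) * N(d1) - K * exp(-rT) * N(d2)
N(d1) = 0.62563329; N(d2) = 0.40397453
C = 0.9500 * 0.96608834 * 0.62563329 - 0.9900 * 0.90710234 * 0.40397453 = 0.2114


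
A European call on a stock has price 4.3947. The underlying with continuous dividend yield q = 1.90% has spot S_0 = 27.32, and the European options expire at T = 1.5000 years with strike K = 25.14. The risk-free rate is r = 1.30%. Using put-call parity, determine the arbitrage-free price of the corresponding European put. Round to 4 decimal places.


Answer: Put price = 2.4968

Derivation:
Put-call parity: C - P = S_0 * exp(-qT) - K * exp(-rT).
S_0 * exp(-qT) = 27.3200 * 0.97190229 = 26.55237068
K * exp(-rT) = 25.1400 * 0.98068890 = 24.65451883
P = C - S*exp(-qT) + K*exp(-rT)
P = 4.3947 - 26.55237068 + 24.65451883 = 2.4968


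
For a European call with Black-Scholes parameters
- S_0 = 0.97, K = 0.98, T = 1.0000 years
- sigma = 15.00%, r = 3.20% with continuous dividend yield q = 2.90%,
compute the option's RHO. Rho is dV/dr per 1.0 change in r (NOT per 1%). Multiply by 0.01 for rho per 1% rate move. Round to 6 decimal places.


d1 = 0.0266233322; d2 = -0.1233766678
phi(d1) = 0.3988009199; exp(-qT) = 0.9714164645; exp(-rT) = 0.9685065821
N(d2) = 0.4509044162
Rho = K*T*exp(-rT)*N(d2) = 0.9800 * 1.0000 * 0.9685065821 * 0.4509044162 = 0.427970

Answer: Rho = 0.427970


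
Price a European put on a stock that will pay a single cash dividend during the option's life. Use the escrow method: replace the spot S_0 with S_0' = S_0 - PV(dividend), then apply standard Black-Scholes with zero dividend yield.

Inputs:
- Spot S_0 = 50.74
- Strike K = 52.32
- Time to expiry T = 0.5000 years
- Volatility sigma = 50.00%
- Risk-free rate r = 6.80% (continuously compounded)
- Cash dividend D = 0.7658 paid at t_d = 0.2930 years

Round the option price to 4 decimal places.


PV(D) = D * exp(-r * t_d) = 0.7658 * 0.98027317 = 0.75069319
S_0' = S_0 - PV(D) = 50.7400 - 0.75069319 = 49.98930681
d1 = (ln(S_0'/K) + (r + sigma^2/2)*T) / (sigma*sqrt(T)) = 0.14405296
d2 = d1 - sigma*sqrt(T) = -0.20950043
exp(-rT) = 0.96657150
N(-d1) = 0.44272933; N(-d2) = 0.58297120
P = K * exp(-rT) * N(-d2) - S_0' * N(-d1) = 52.3200 * 0.96657150 * 0.58297120 - 49.98930681 * 0.44272933 = 7.3497

Answer: Price = 7.3497


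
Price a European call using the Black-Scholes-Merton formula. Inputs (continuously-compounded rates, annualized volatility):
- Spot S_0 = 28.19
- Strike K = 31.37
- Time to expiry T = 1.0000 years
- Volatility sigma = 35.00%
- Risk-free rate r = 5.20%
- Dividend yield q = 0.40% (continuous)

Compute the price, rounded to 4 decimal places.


Answer: Price = 3.2235

Derivation:
d1 = (ln(S/K) + (r - q + 0.5*sigma^2) * T) / (sigma * sqrt(T)) = 0.00675795
d2 = d1 - sigma * sqrt(T) = -0.34324205
exp(-rT) = 0.94932887; exp(-qT) = 0.99600799
C = S_0 * exp(-qT) * N(d1) - K * exp(-rT) * N(d2)
N(d1) = 0.50269601; N(d2) = 0.36570819
C = 28.1900 * 0.99600799 * 0.50269601 - 31.3700 * 0.94932887 * 0.36570819 = 3.2235


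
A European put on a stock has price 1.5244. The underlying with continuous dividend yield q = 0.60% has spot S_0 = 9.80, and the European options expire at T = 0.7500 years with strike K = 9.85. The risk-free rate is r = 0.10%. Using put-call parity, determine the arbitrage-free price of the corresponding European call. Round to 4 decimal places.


Put-call parity: C - P = S_0 * exp(-qT) - K * exp(-rT).
S_0 * exp(-qT) = 9.8000 * 0.99551011 = 9.75599908
K * exp(-rT) = 9.8500 * 0.99925028 = 9.84261527
C = P + S*exp(-qT) - K*exp(-rT)
C = 1.5244 + 9.75599908 - 9.84261527 = 1.4378

Answer: Call price = 1.4378


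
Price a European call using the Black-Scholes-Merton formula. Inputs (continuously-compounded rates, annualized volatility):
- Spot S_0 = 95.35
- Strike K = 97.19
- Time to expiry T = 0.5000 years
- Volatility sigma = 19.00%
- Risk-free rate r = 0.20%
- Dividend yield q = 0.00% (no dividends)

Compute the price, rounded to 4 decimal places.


Answer: Price = 4.3287

Derivation:
d1 = (ln(S/K) + (r - q + 0.5*sigma^2) * T) / (sigma * sqrt(T)) = -0.06764774
d2 = d1 - sigma * sqrt(T) = -0.20199803
exp(-rT) = 0.99900050; exp(-qT) = 1.00000000
C = S_0 * exp(-qT) * N(d1) - K * exp(-rT) * N(d2)
N(d1) = 0.47303303; N(d2) = 0.41995913
C = 95.3500 * 1.00000000 * 0.47303303 - 97.1900 * 0.99900050 * 0.41995913 = 4.3287


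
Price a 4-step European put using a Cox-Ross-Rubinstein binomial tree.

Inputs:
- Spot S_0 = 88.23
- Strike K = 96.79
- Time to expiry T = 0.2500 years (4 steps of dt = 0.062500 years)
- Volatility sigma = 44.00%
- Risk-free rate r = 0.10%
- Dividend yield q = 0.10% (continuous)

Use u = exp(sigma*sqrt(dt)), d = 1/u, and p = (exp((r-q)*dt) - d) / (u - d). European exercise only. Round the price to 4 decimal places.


dt = T/N = 0.062500
u = exp(sigma*sqrt(dt)) = 1.116278; d = 1/u = 0.895834
p = (exp((r-q)*dt) - d) / (u - d) = 0.472528
Discount per step: exp(-r*dt) = 0.999938
Stock lattice S(k, i) with i counting down-moves:
  k=0: S(0,0) = 88.2300
  k=1: S(1,0) = 98.4892; S(1,1) = 79.0394
  k=2: S(2,0) = 109.9413; S(2,1) = 88.2300; S(2,2) = 70.8062
  k=3: S(3,0) = 122.7251; S(3,1) = 98.4892; S(3,2) = 79.0394; S(3,3) = 63.4306
  k=4: S(4,0) = 136.9954; S(4,1) = 109.9413; S(4,2) = 88.2300; S(4,3) = 70.8062; S(4,4) = 56.8233
Terminal payoffs V(N, i) = max(K - S_T, 0):
  V(4,0) = 0.000000; V(4,1) = 0.000000; V(4,2) = 8.560000; V(4,3) = 25.983766; V(4,4) = 39.966667
Backward induction: V(k, i) = exp(-r*dt) * [p * V(k+1, i) + (1-p) * V(k+1, i+1)].
  V(3,0) = exp(-r*dt) * [p*0.000000 + (1-p)*0.000000] = 0.000000
  V(3,1) = exp(-r*dt) * [p*0.000000 + (1-p)*8.560000] = 4.514881
  V(3,2) = exp(-r*dt) * [p*8.560000 + (1-p)*25.983766] = 17.749445
  V(3,3) = exp(-r*dt) * [p*25.983766 + (1-p)*39.966667] = 33.357274
  V(2,0) = exp(-r*dt) * [p*0.000000 + (1-p)*4.514881] = 2.381326
  V(2,1) = exp(-r*dt) * [p*4.514881 + (1-p)*17.749445] = 11.495028
  V(2,2) = exp(-r*dt) * [p*17.749445 + (1-p)*33.357274] = 25.980519
  V(1,0) = exp(-r*dt) * [p*2.381326 + (1-p)*11.495028] = 7.188102
  V(1,1) = exp(-r*dt) * [p*11.495028 + (1-p)*25.980519] = 19.134527
  V(0,0) = exp(-r*dt) * [p*7.188102 + (1-p)*19.134527] = 13.488668

Answer: Price = V(0,0) = 13.4887


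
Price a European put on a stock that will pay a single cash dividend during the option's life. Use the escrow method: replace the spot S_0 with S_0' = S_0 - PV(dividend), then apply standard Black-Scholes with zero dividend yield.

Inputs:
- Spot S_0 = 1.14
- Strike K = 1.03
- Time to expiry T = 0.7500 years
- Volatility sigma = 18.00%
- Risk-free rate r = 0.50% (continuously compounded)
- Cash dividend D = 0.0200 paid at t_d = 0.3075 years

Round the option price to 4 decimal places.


PV(D) = D * exp(-r * t_d) = 0.0200 * 0.99846368 = 0.01996927
S_0' = S_0 - PV(D) = 1.1400 - 0.01996927 = 1.12003073
d1 = (ln(S_0'/K) + (r + sigma^2/2)*T) / (sigma*sqrt(T)) = 0.63955859
d2 = d1 - sigma*sqrt(T) = 0.48367401
exp(-rT) = 0.99625702
N(-d1) = 0.26122981; N(-d2) = 0.31430862
P = K * exp(-rT) * N(-d2) - S_0' * N(-d1) = 1.0300 * 0.99625702 * 0.31430862 - 1.12003073 * 0.26122981 = 0.0299

Answer: Price = 0.0299


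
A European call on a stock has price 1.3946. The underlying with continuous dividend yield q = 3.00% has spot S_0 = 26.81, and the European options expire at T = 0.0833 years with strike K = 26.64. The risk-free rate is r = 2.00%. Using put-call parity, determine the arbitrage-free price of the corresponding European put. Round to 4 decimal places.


Answer: Put price = 1.2472

Derivation:
Put-call parity: C - P = S_0 * exp(-qT) - K * exp(-rT).
S_0 * exp(-qT) = 26.8100 * 0.99750412 = 26.74308545
K * exp(-rT) = 26.6400 * 0.99833539 = 26.59565471
P = C - S*exp(-qT) + K*exp(-rT)
P = 1.3946 - 26.74308545 + 26.59565471 = 1.2472


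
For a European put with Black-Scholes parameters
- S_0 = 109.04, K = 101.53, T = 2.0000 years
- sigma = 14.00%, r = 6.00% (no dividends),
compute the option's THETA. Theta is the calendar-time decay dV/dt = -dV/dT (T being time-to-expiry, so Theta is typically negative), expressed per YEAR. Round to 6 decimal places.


Answer: Theta = -0.178691

Derivation:
d1 = 1.0655112580; d2 = 0.8675213593
phi(d1) = 0.2261412096; exp(-qT) = 1.0000000000; exp(-rT) = 0.8869204367
Theta = -S*exp(-qT)*phi(d1)*sigma/(2*sqrt(T)) + r*K*exp(-rT)*N(-d2) - q*S*exp(-qT)*N(-d1)
N(-d1) = 0.1433223169; N(-d2) = 0.1928282069; sqrt(T) = 1.4142135624
Term 1 = -109.0400 * 1.0000000000 * 0.2261412096 * 0.1400 / (2 * 1.4142135624) = -1.2205303856
Term 2 = 0.0600 * 101.5300 * 0.8869204367 * 0.1928282069 = 1.0418396017
Term 3 = 0 (no dividend yield, q = 0)
Theta = -1.2205303856 + (1.0418396017) + (0.0000000000) = -0.178691


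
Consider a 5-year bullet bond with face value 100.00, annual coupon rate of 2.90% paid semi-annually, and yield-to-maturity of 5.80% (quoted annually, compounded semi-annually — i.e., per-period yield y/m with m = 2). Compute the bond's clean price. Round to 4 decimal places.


Coupon per period c = face * coupon_rate / m = 1.450000
Periods per year m = 2; per-period yield y/m = 0.029000
Number of cashflows N = 10
Cashflows (t years, CF_t, discount factor 1/(1+y/m)^(m*t), PV):
  t = 0.5000: CF_t = 1.450000, DF = 0.971817, PV = 1.409135
  t = 1.0000: CF_t = 1.450000, DF = 0.944429, PV = 1.369422
  t = 1.5000: CF_t = 1.450000, DF = 0.917812, PV = 1.330828
  t = 2.0000: CF_t = 1.450000, DF = 0.891946, PV = 1.293322
  t = 2.5000: CF_t = 1.450000, DF = 0.866808, PV = 1.256872
  t = 3.0000: CF_t = 1.450000, DF = 0.842379, PV = 1.221450
  t = 3.5000: CF_t = 1.450000, DF = 0.818639, PV = 1.187026
  t = 4.0000: CF_t = 1.450000, DF = 0.795567, PV = 1.153573
  t = 4.5000: CF_t = 1.450000, DF = 0.773146, PV = 1.121062
  t = 5.0000: CF_t = 101.450000, DF = 0.751357, PV = 76.225153
Price P = sum_t PV_t = 87.567843

Answer: Price = 87.5678


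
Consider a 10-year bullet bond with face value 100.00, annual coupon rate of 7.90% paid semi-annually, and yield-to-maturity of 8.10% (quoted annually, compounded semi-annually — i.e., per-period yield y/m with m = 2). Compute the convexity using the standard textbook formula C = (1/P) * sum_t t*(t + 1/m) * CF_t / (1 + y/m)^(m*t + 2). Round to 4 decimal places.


Coupon per period c = face * coupon_rate / m = 3.950000
Periods per year m = 2; per-period yield y/m = 0.040500
Number of cashflows N = 20
Cashflows (t years, CF_t, discount factor 1/(1+y/m)^(m*t), PV):
  t = 0.5000: CF_t = 3.950000, DF = 0.961076, PV = 3.796252
  t = 1.0000: CF_t = 3.950000, DF = 0.923668, PV = 3.648488
  t = 1.5000: CF_t = 3.950000, DF = 0.887715, PV = 3.506476
  t = 2.0000: CF_t = 3.950000, DF = 0.853162, PV = 3.369991
  t = 2.5000: CF_t = 3.950000, DF = 0.819954, PV = 3.238819
  t = 3.0000: CF_t = 3.950000, DF = 0.788039, PV = 3.112752
  t = 3.5000: CF_t = 3.950000, DF = 0.757365, PV = 2.991593
  t = 4.0000: CF_t = 3.950000, DF = 0.727886, PV = 2.875149
  t = 4.5000: CF_t = 3.950000, DF = 0.699554, PV = 2.763238
  t = 5.0000: CF_t = 3.950000, DF = 0.672325, PV = 2.655683
  t = 5.5000: CF_t = 3.950000, DF = 0.646156, PV = 2.552314
  t = 6.0000: CF_t = 3.950000, DF = 0.621005, PV = 2.452969
  t = 6.5000: CF_t = 3.950000, DF = 0.596833, PV = 2.357491
  t = 7.0000: CF_t = 3.950000, DF = 0.573602, PV = 2.265729
  t = 7.5000: CF_t = 3.950000, DF = 0.551276, PV = 2.177538
  t = 8.0000: CF_t = 3.950000, DF = 0.529818, PV = 2.092781
  t = 8.5000: CF_t = 3.950000, DF = 0.509196, PV = 2.011322
  t = 9.0000: CF_t = 3.950000, DF = 0.489376, PV = 1.933034
  t = 9.5000: CF_t = 3.950000, DF = 0.470328, PV = 1.857794
  t = 10.0000: CF_t = 103.950000, DF = 0.452021, PV = 46.987550
Price P = sum_t PV_t = 98.646965
Convexity numerator sum_t t*(t + 1/m) * CF_t / (1+y/m)^(m*t + 2):
  t = 0.5000: term = 1.753238
  t = 1.0000: term = 5.054987
  t = 1.5000: term = 9.716457
  t = 2.0000: term = 15.563762
  t = 2.5000: term = 22.436947
  t = 3.0000: term = 30.189069
  t = 3.5000: term = 38.685336
  t = 4.0000: term = 47.802296
  t = 4.5000: term = 57.427073
  t = 5.0000: term = 67.456651
  t = 5.5000: term = 77.797195
  t = 6.0000: term = 88.363421
  t = 6.5000: term = 99.077998
  t = 7.0000: term = 109.870992
  t = 7.5000: term = 120.679335
  t = 8.0000: term = 131.446336
  t = 8.5000: term = 142.121219
  t = 9.0000: term = 152.658686
  t = 9.5000: term = 163.018512
  t = 10.0000: term = 4557.093431
Convexity = (1/P) * sum = 5938.212941 / 98.646965 = 60.196611

Answer: Convexity = 60.1966


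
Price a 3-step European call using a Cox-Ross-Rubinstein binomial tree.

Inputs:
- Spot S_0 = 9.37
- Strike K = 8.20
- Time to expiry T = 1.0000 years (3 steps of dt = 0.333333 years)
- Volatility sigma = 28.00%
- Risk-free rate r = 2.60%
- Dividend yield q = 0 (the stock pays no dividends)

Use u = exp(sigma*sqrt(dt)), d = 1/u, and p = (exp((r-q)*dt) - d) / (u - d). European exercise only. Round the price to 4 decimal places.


dt = T/N = 0.333333
u = exp(sigma*sqrt(dt)) = 1.175458; d = 1/u = 0.850732
p = (exp((r-q)*dt) - d) / (u - d) = 0.486478
Discount per step: exp(-r*dt) = 0.991371
Stock lattice S(k, i) with i counting down-moves:
  k=0: S(0,0) = 9.3700
  k=1: S(1,0) = 11.0140; S(1,1) = 7.9714
  k=2: S(2,0) = 12.9465; S(2,1) = 9.3700; S(2,2) = 6.7815
  k=3: S(3,0) = 15.2181; S(3,1) = 11.0140; S(3,2) = 7.9714; S(3,3) = 5.7692
Terminal payoffs V(N, i) = max(S_T - K, 0):
  V(3,0) = 7.018128; V(3,1) = 2.814044; V(3,2) = 0.000000; V(3,3) = 0.000000
Backward induction: V(k, i) = exp(-r*dt) * [p * V(k+1, i) + (1-p) * V(k+1, i+1)].
  V(2,0) = exp(-r*dt) * [p*7.018128 + (1-p)*2.814044] = 4.817308
  V(2,1) = exp(-r*dt) * [p*2.814044 + (1-p)*0.000000] = 1.357158
  V(2,2) = exp(-r*dt) * [p*0.000000 + (1-p)*0.000000] = 0.000000
  V(1,0) = exp(-r*dt) * [p*4.817308 + (1-p)*1.357158] = 3.014210
  V(1,1) = exp(-r*dt) * [p*1.357158 + (1-p)*0.000000] = 0.654531
  V(0,0) = exp(-r*dt) * [p*3.014210 + (1-p)*0.654531] = 1.786910

Answer: Price = V(0,0) = 1.7869


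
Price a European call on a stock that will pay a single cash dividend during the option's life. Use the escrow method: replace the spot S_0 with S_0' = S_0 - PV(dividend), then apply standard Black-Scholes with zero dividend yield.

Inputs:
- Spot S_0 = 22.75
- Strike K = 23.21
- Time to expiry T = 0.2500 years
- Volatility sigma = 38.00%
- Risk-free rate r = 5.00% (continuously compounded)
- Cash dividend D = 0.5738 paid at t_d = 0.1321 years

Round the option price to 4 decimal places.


PV(D) = D * exp(-r * t_d) = 0.5738 * 0.99341677 = 0.57002254
S_0' = S_0 - PV(D) = 22.7500 - 0.57002254 = 22.17997746
d1 = (ln(S_0'/K) + (r + sigma^2/2)*T) / (sigma*sqrt(T)) = -0.07812239
d2 = d1 - sigma*sqrt(T) = -0.26812239
exp(-rT) = 0.98757780
N(d1) = 0.46886535; N(d2) = 0.39430255
C = S_0' * N(d1) - K * exp(-rT) * N(d2) = 22.17997746 * 0.46886535 - 23.2100 * 0.98757780 * 0.39430255 = 1.3613

Answer: Price = 1.3613


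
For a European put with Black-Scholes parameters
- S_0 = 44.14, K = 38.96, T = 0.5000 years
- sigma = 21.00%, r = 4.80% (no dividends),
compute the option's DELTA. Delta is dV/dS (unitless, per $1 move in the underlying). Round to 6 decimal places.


d1 = 1.0765257762; d2 = 0.9280333521
phi(d1) = 0.2234891512; exp(-qT) = 1.0000000000; exp(-rT) = 0.9762857098
N(-d1) = 0.1408460897
Delta = -exp(-qT) * N(-d1) = -1.0000000000 * 0.1408460897 = -0.140846

Answer: Delta = -0.140846


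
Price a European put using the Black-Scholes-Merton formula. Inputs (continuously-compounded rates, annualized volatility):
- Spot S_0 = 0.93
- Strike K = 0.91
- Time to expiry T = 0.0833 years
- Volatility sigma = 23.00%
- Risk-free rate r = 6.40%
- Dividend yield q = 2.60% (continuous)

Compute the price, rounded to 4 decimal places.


d1 = (ln(S/K) + (r - q + 0.5*sigma^2) * T) / (sigma * sqrt(T)) = 0.40837383
d2 = d1 - sigma * sqrt(T) = 0.34199183
exp(-rT) = 0.99468299; exp(-qT) = 0.99783654
P = K * exp(-rT) * N(-d2) - S_0 * exp(-qT) * N(-d1)
N(-d1) = 0.34149962; N(-d2) = 0.36617852
P = 0.9100 * 0.99468299 * 0.36617852 - 0.9300 * 0.99783654 * 0.34149962 = 0.0145

Answer: Price = 0.0145


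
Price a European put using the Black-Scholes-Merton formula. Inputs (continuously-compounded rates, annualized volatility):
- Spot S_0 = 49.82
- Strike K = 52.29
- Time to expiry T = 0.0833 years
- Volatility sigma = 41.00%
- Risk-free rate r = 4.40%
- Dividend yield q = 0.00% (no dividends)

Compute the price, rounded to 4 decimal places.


d1 = (ln(S/K) + (r - q + 0.5*sigma^2) * T) / (sigma * sqrt(T)) = -0.31877863
d2 = d1 - sigma * sqrt(T) = -0.43711176
exp(-rT) = 0.99634151; exp(-qT) = 1.00000000
P = K * exp(-rT) * N(-d2) - S_0 * exp(-qT) * N(-d1)
N(-d1) = 0.62505281; N(-d2) = 0.66898485
P = 52.2900 * 0.99634151 * 0.66898485 - 49.8200 * 1.00000000 * 0.62505281 = 3.7131

Answer: Price = 3.7131


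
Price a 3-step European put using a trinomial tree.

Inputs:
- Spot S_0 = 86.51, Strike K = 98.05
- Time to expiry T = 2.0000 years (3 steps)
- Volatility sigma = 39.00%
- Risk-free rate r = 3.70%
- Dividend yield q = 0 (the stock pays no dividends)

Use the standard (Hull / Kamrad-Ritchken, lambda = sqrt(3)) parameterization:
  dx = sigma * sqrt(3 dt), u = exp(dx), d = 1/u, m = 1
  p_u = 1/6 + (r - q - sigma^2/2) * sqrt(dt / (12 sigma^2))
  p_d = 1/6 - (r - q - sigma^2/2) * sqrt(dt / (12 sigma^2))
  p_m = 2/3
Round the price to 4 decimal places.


dt = T/N = 0.666667; dx = sigma*sqrt(3*dt) = 0.551543
u = exp(dx) = 1.735930; d = 1/u = 0.576060
p_u = 0.143066, p_m = 0.666667, p_d = 0.190267
Discount per step: exp(-r*dt) = 0.975635
Stock lattice S(k, j) with j the centered position index:
  k=0: S(0,+0) = 86.5100
  k=1: S(1,-1) = 49.8350; S(1,+0) = 86.5100; S(1,+1) = 150.1753
  k=2: S(2,-2) = 28.7079; S(2,-1) = 49.8350; S(2,+0) = 86.5100; S(2,+1) = 150.1753; S(2,+2) = 260.6938
  k=3: S(3,-3) = 16.5375; S(3,-2) = 28.7079; S(3,-1) = 49.8350; S(3,+0) = 86.5100; S(3,+1) = 150.1753; S(3,+2) = 260.6938; S(3,+3) = 452.5462
Terminal payoffs V(N, j) = max(K - S_T, 0):
  V(3,-3) = 81.512506; V(3,-2) = 69.342069; V(3,-1) = 48.215041; V(3,+0) = 11.540000; V(3,+1) = 0.000000; V(3,+2) = 0.000000; V(3,+3) = 0.000000
Backward induction: V(k, j) = exp(-r*dt) * [p_u * V(k+1, j+1) + p_m * V(k+1, j) + p_d * V(k+1, j-1)]
  V(2,-2) = exp(-r*dt) * [p_u*48.215041 + p_m*69.342069 + p_d*81.512506] = 66.962848
  V(2,-1) = exp(-r*dt) * [p_u*11.540000 + p_m*48.215041 + p_d*69.342069] = 45.843004
  V(2,+0) = exp(-r*dt) * [p_u*0.000000 + p_m*11.540000 + p_d*48.215041] = 16.456105
  V(2,+1) = exp(-r*dt) * [p_u*0.000000 + p_m*0.000000 + p_d*11.540000] = 2.142185
  V(2,+2) = exp(-r*dt) * [p_u*0.000000 + p_m*0.000000 + p_d*0.000000] = 0.000000
  V(1,-1) = exp(-r*dt) * [p_u*16.456105 + p_m*45.843004 + p_d*66.962848] = 44.544710
  V(1,+0) = exp(-r*dt) * [p_u*2.142185 + p_m*16.456105 + p_d*45.843004] = 19.512337
  V(1,+1) = exp(-r*dt) * [p_u*0.000000 + p_m*2.142185 + p_d*16.456105] = 4.448095
  V(0,+0) = exp(-r*dt) * [p_u*4.448095 + p_m*19.512337 + p_d*44.544710] = 21.581038

Answer: Price = V(0,0) = 21.5810


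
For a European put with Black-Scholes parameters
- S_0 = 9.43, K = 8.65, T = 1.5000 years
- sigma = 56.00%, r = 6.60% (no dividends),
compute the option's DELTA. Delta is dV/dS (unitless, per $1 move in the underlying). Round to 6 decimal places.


d1 = 0.6131550706; d2 = -0.0727020574
phi(d1) = 0.3305761944; exp(-qT) = 1.0000000000; exp(-rT) = 0.9057427080
N(-d1) = 0.2698869048
Delta = -exp(-qT) * N(-d1) = -1.0000000000 * 0.2698869048 = -0.269887

Answer: Delta = -0.269887


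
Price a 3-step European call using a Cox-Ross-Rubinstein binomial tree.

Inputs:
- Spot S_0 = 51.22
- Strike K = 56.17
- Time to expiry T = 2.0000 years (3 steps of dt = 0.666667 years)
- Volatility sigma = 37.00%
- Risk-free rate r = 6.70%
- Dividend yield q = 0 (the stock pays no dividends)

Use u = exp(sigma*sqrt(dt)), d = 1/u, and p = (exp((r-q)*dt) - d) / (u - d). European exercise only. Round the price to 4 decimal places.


Answer: Price = V(0,0) = 11.9936

Derivation:
dt = T/N = 0.666667
u = exp(sigma*sqrt(dt)) = 1.352702; d = 1/u = 0.739261
p = (exp((r-q)*dt) - d) / (u - d) = 0.499507
Discount per step: exp(-r*dt) = 0.956316
Stock lattice S(k, i) with i counting down-moves:
  k=0: S(0,0) = 51.2200
  k=1: S(1,0) = 69.2854; S(1,1) = 37.8650
  k=2: S(2,0) = 93.7224; S(2,1) = 51.2200; S(2,2) = 27.9921
  k=3: S(3,0) = 126.7785; S(3,1) = 69.2854; S(3,2) = 37.8650; S(3,3) = 20.6935
Terminal payoffs V(N, i) = max(S_T - K, 0):
  V(3,0) = 70.608477; V(3,1) = 13.115373; V(3,2) = 0.000000; V(3,3) = 0.000000
Backward induction: V(k, i) = exp(-r*dt) * [p * V(k+1, i) + (1-p) * V(k+1, i+1)].
  V(2,0) = exp(-r*dt) * [p*70.608477 + (1-p)*13.115373] = 40.006150
  V(2,1) = exp(-r*dt) * [p*13.115373 + (1-p)*0.000000] = 6.265043
  V(2,2) = exp(-r*dt) * [p*0.000000 + (1-p)*0.000000] = 0.000000
  V(1,0) = exp(-r*dt) * [p*40.006150 + (1-p)*6.265043] = 22.109049
  V(1,1) = exp(-r*dt) * [p*6.265043 + (1-p)*0.000000] = 2.992729
  V(0,0) = exp(-r*dt) * [p*22.109049 + (1-p)*2.992729] = 11.993612


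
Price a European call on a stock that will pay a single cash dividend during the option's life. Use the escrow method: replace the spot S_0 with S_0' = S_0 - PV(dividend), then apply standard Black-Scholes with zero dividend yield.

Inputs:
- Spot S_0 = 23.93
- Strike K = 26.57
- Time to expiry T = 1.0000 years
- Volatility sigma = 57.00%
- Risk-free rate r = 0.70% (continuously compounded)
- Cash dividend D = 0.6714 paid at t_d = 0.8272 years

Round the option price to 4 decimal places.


PV(D) = D * exp(-r * t_d) = 0.6714 * 0.99422633 = 0.66752356
S_0' = S_0 - PV(D) = 23.9300 - 0.66752356 = 23.26247644
d1 = (ln(S_0'/K) + (r + sigma^2/2)*T) / (sigma*sqrt(T)) = 0.06405061
d2 = d1 - sigma*sqrt(T) = -0.50594939
exp(-rT) = 0.99302444
N(d1) = 0.52553504; N(d2) = 0.30644609
C = S_0' * N(d1) - K * exp(-rT) * N(d2) = 23.26247644 * 0.52553504 - 26.5700 * 0.99302444 * 0.30644609 = 4.1398

Answer: Price = 4.1398


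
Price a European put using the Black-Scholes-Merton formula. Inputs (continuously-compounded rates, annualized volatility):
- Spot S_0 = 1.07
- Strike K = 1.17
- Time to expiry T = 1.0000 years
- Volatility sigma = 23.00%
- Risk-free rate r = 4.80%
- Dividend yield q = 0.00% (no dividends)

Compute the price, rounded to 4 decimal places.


d1 = (ln(S/K) + (r - q + 0.5*sigma^2) * T) / (sigma * sqrt(T)) = -0.06476131
d2 = d1 - sigma * sqrt(T) = -0.29476131
exp(-rT) = 0.95313379; exp(-qT) = 1.00000000
P = K * exp(-rT) * N(-d2) - S_0 * exp(-qT) * N(-d1)
N(-d1) = 0.52581797; N(-d2) = 0.61591189
P = 1.1700 * 0.95313379 * 0.61591189 - 1.0700 * 1.00000000 * 0.52581797 = 0.1242

Answer: Price = 0.1242


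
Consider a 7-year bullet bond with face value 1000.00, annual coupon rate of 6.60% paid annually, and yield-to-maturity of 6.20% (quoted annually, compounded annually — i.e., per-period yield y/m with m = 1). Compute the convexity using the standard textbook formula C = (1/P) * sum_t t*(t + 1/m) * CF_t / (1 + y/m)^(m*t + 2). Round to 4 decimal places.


Answer: Convexity = 38.8195

Derivation:
Coupon per period c = face * coupon_rate / m = 66.000000
Periods per year m = 1; per-period yield y/m = 0.062000
Number of cashflows N = 7
Cashflows (t years, CF_t, discount factor 1/(1+y/m)^(m*t), PV):
  t = 1.0000: CF_t = 66.000000, DF = 0.941620, PV = 62.146893
  t = 2.0000: CF_t = 66.000000, DF = 0.886647, PV = 58.518731
  t = 3.0000: CF_t = 66.000000, DF = 0.834885, PV = 55.102384
  t = 4.0000: CF_t = 66.000000, DF = 0.786144, PV = 51.885484
  t = 5.0000: CF_t = 66.000000, DF = 0.740248, PV = 48.856388
  t = 6.0000: CF_t = 66.000000, DF = 0.697032, PV = 46.004131
  t = 7.0000: CF_t = 1066.000000, DF = 0.656339, PV = 699.657651
Price P = sum_t PV_t = 1022.171661
Convexity numerator sum_t t*(t + 1/m) * CF_t / (1+y/m)^(m*t + 2):
  t = 1.0000: term = 110.204767
  t = 2.0000: term = 311.312901
  t = 3.0000: term = 586.276650
  t = 4.0000: term = 920.082628
  t = 5.0000: term = 1299.551734
  t = 6.0000: term = 1713.156711
  t = 7.0000: term = 34739.581396
Convexity = (1/P) * sum = 39680.166787 / 1022.171661 = 38.819475


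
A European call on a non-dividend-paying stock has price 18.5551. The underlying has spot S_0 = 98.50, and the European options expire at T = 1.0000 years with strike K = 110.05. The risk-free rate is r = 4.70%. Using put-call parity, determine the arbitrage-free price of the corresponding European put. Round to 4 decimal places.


Answer: Put price = 25.0524

Derivation:
Put-call parity: C - P = S_0 * exp(-qT) - K * exp(-rT).
S_0 * exp(-qT) = 98.5000 * 1.00000000 = 98.50000000
K * exp(-rT) = 110.0500 * 0.95408740 = 104.99731810
P = C - S*exp(-qT) + K*exp(-rT)
P = 18.5551 - 98.50000000 + 104.99731810 = 25.0524


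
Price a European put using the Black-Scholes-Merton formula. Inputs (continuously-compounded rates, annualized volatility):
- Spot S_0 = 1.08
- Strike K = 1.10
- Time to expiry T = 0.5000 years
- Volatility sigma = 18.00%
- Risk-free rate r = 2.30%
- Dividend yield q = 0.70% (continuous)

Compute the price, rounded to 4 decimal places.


d1 = (ln(S/K) + (r - q + 0.5*sigma^2) * T) / (sigma * sqrt(T)) = -0.01767090
d2 = d1 - sigma * sqrt(T) = -0.14495012
exp(-rT) = 0.98856587; exp(-qT) = 0.99650612
P = K * exp(-rT) * N(-d2) - S_0 * exp(-qT) * N(-d1)
N(-d1) = 0.50704930; N(-d2) = 0.55762487
P = 1.1000 * 0.98856587 * 0.55762487 - 1.0800 * 0.99650612 * 0.50704930 = 0.0607

Answer: Price = 0.0607


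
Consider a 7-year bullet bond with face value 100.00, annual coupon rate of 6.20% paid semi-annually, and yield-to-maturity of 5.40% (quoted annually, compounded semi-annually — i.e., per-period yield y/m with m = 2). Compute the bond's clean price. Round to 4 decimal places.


Answer: Price = 104.6122

Derivation:
Coupon per period c = face * coupon_rate / m = 3.100000
Periods per year m = 2; per-period yield y/m = 0.027000
Number of cashflows N = 14
Cashflows (t years, CF_t, discount factor 1/(1+y/m)^(m*t), PV):
  t = 0.5000: CF_t = 3.100000, DF = 0.973710, PV = 3.018500
  t = 1.0000: CF_t = 3.100000, DF = 0.948111, PV = 2.939144
  t = 1.5000: CF_t = 3.100000, DF = 0.923185, PV = 2.861873
  t = 2.0000: CF_t = 3.100000, DF = 0.898914, PV = 2.786634
  t = 2.5000: CF_t = 3.100000, DF = 0.875282, PV = 2.713373
  t = 3.0000: CF_t = 3.100000, DF = 0.852270, PV = 2.642038
  t = 3.5000: CF_t = 3.100000, DF = 0.829864, PV = 2.572578
  t = 4.0000: CF_t = 3.100000, DF = 0.808047, PV = 2.504945
  t = 4.5000: CF_t = 3.100000, DF = 0.786803, PV = 2.439089
  t = 5.0000: CF_t = 3.100000, DF = 0.766118, PV = 2.374965
  t = 5.5000: CF_t = 3.100000, DF = 0.745976, PV = 2.312527
  t = 6.0000: CF_t = 3.100000, DF = 0.726365, PV = 2.251730
  t = 6.5000: CF_t = 3.100000, DF = 0.707268, PV = 2.192532
  t = 7.0000: CF_t = 103.100000, DF = 0.688674, PV = 71.002306
Price P = sum_t PV_t = 104.612235


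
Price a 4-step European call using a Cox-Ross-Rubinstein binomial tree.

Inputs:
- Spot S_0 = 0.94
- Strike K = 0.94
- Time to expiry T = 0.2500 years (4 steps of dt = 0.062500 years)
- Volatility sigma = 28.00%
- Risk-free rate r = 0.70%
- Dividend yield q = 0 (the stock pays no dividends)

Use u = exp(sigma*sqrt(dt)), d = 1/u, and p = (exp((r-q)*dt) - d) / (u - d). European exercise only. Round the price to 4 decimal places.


dt = T/N = 0.062500
u = exp(sigma*sqrt(dt)) = 1.072508; d = 1/u = 0.932394
p = (exp((r-q)*dt) - d) / (u - d) = 0.485630
Discount per step: exp(-r*dt) = 0.999563
Stock lattice S(k, i) with i counting down-moves:
  k=0: S(0,0) = 0.9400
  k=1: S(1,0) = 1.0082; S(1,1) = 0.8765
  k=2: S(2,0) = 1.0813; S(2,1) = 0.9400; S(2,2) = 0.8172
  k=3: S(3,0) = 1.1597; S(3,1) = 1.0082; S(3,2) = 0.8765; S(3,3) = 0.7619
  k=4: S(4,0) = 1.2437; S(4,1) = 1.0813; S(4,2) = 0.9400; S(4,3) = 0.8172; S(4,4) = 0.7104
Terminal payoffs V(N, i) = max(S_T - K, 0):
  V(4,0) = 0.303742; V(4,1) = 0.141257; V(4,2) = 0.000000; V(4,3) = 0.000000; V(4,4) = 0.000000
Backward induction: V(k, i) = exp(-r*dt) * [p * V(k+1, i) + (1-p) * V(k+1, i+1)].
  V(3,0) = exp(-r*dt) * [p*0.303742 + (1-p)*0.141257] = 0.220069
  V(3,1) = exp(-r*dt) * [p*0.141257 + (1-p)*0.000000] = 0.068569
  V(3,2) = exp(-r*dt) * [p*0.000000 + (1-p)*0.000000] = 0.000000
  V(3,3) = exp(-r*dt) * [p*0.000000 + (1-p)*0.000000] = 0.000000
  V(2,0) = exp(-r*dt) * [p*0.220069 + (1-p)*0.068569] = 0.142080
  V(2,1) = exp(-r*dt) * [p*0.068569 + (1-p)*0.000000] = 0.033285
  V(2,2) = exp(-r*dt) * [p*0.000000 + (1-p)*0.000000] = 0.000000
  V(1,0) = exp(-r*dt) * [p*0.142080 + (1-p)*0.033285] = 0.086081
  V(1,1) = exp(-r*dt) * [p*0.033285 + (1-p)*0.000000] = 0.016157
  V(0,0) = exp(-r*dt) * [p*0.086081 + (1-p)*0.016157] = 0.050092

Answer: Price = V(0,0) = 0.0501


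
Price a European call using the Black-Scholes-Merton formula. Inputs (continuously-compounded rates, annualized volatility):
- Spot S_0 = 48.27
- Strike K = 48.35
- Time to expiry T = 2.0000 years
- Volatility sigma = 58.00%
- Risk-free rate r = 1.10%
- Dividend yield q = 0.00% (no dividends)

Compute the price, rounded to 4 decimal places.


Answer: Price = 15.6993

Derivation:
d1 = (ln(S/K) + (r - q + 0.5*sigma^2) * T) / (sigma * sqrt(T)) = 0.43492435
d2 = d1 - sigma * sqrt(T) = -0.38531952
exp(-rT) = 0.97824024; exp(-qT) = 1.00000000
C = S_0 * exp(-qT) * N(d1) - K * exp(-rT) * N(d2)
N(d1) = 0.66819133; N(d2) = 0.35000035
C = 48.2700 * 1.00000000 * 0.66819133 - 48.3500 * 0.97824024 * 0.35000035 = 15.6993


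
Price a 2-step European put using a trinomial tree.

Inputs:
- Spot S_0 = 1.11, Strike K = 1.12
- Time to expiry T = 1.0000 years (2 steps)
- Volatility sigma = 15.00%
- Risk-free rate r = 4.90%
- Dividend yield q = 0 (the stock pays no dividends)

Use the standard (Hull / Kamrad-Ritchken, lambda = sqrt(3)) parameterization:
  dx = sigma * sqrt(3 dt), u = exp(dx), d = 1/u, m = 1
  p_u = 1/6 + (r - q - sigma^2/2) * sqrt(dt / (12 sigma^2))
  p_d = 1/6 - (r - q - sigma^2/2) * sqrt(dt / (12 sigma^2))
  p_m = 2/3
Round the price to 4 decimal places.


Answer: Price = V(0,0) = 0.0379

Derivation:
dt = T/N = 0.500000; dx = sigma*sqrt(3*dt) = 0.183712
u = exp(dx) = 1.201669; d = 1/u = 0.832176
p_u = 0.218038, p_m = 0.666667, p_d = 0.115295
Discount per step: exp(-r*dt) = 0.975798
Stock lattice S(k, j) with j the centered position index:
  k=0: S(0,+0) = 1.1100
  k=1: S(1,-1) = 0.9237; S(1,+0) = 1.1100; S(1,+1) = 1.3339
  k=2: S(2,-2) = 0.7687; S(2,-1) = 0.9237; S(2,+0) = 1.1100; S(2,+1) = 1.3339; S(2,+2) = 1.6029
Terminal payoffs V(N, j) = max(K - S_T, 0):
  V(2,-2) = 0.351307; V(2,-1) = 0.196285; V(2,+0) = 0.010000; V(2,+1) = 0.000000; V(2,+2) = 0.000000
Backward induction: V(k, j) = exp(-r*dt) * [p_u * V(k+1, j+1) + p_m * V(k+1, j) + p_d * V(k+1, j-1)]
  V(1,-1) = exp(-r*dt) * [p_u*0.010000 + p_m*0.196285 + p_d*0.351307] = 0.169341
  V(1,+0) = exp(-r*dt) * [p_u*0.000000 + p_m*0.010000 + p_d*0.196285] = 0.028588
  V(1,+1) = exp(-r*dt) * [p_u*0.000000 + p_m*0.000000 + p_d*0.010000] = 0.001125
  V(0,+0) = exp(-r*dt) * [p_u*0.001125 + p_m*0.028588 + p_d*0.169341] = 0.037889
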